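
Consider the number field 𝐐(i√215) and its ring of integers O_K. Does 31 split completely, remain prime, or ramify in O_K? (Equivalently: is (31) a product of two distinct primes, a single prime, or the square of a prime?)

-215 mod 4 = 1, hence disc K = -215 and O_K = ℤ[(1+√-215)/2].
disc(K) = -215 is not divisible by 31; 31 is unramified.
Euler's criterion: (-215)^15 mod 31 = 1. Thus (-215|31) = 1.
d is a quadratic residue mod p, hence 31 splits in O_K.

split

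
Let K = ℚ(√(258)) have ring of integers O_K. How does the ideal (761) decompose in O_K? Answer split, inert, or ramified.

Since 258 ≢ 1 mod 4, the ring of integers is ℤ[√258] with discriminant 4·258 = 1032.
Since gcd(761, 1032) = 1 the prime 761 does not ramify.
(258/761) = 258^380 mod 761 = 1, giving Legendre symbol 1.
d is a quadratic residue mod p, hence 761 splits in O_K.

761 splits in O_K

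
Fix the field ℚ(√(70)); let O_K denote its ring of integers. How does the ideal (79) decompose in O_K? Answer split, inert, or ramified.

inert — (79) stays prime in O_K

Since 70 ≢ 1 mod 4, the ring of integers is ℤ[√70] with discriminant 4·70 = 280.
79 ∤ 280, so 79 is unramified.
Compute (70/79) via Euler: 70^((79-1)/2) mod 79 = 78, so (70/79) = -1.
Legendre symbol -1 ⇒ 79 is inert.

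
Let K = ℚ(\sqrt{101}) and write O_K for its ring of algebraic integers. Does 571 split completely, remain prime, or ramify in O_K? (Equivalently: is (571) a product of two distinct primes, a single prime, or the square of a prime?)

Since 101 ≡ 1 mod 4, the ring of integers is ℤ[(1+√101)/2] with discriminant 101.
571 ∤ 101, so 571 is unramified.
Legendre symbol by Euler's criterion: (101/571) ≡ 101^285 ≡ 570 (mod 571), i.e. (101/571) = -1.
d is a non-residue mod p, hence 571 remains inert in O_K.

inert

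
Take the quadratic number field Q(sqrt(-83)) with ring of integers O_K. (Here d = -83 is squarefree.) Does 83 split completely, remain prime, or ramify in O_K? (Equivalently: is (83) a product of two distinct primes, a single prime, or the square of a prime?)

ramified

d = -83 ≡ 1 (mod 4), so O_K = ℤ[(1+√-83)/2] and disc(K) = d = -83.
disc(K) = -83 = 83·(-1), so p = 83 is ramified.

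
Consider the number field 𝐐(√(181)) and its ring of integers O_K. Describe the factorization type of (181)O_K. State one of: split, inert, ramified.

d = 181 ≡ 1 (mod 4), so O_K = ℤ[(1+√181)/2] and disc(K) = d = 181.
disc(K) = 181 = 181·1, so p = 181 is ramified.

p ramifies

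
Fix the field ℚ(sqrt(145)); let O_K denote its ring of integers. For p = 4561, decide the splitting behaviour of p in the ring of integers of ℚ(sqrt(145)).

Since 145 ≡ 1 mod 4, the ring of integers is ℤ[(1+√145)/2] with discriminant 145.
disc(K) = 145 is not divisible by 4561; 4561 is unramified.
Compute (145/4561) via Euler: 145^((4561-1)/2) mod 4561 = 4560, so (145/4561) = -1.
(145/4561) = -1, so 4561 is inert.

inert — (4561) stays prime in O_K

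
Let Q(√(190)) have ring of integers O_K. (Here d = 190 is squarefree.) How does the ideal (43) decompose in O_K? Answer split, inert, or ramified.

43 remains inert

d = 190 ≡ 2 (mod 4), so O_K = ℤ[√190] and disc(K) = 4d = 760.
43 ∤ 760, so 43 is unramified.
(190/43) = 18^21 mod 43 = 42, giving Legendre symbol -1.
(190/43) = -1, so 43 is inert.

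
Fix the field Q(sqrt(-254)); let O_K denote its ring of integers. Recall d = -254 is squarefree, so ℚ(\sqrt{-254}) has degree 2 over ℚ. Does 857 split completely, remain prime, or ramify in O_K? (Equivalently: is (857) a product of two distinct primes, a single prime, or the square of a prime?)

d = -254 ≡ 2 (mod 4), so O_K = ℤ[√-254] and disc(K) = 4d = -1016.
857 ∤ -1016, so 857 is unramified.
Euler's criterion: (-254)^428 mod 857 = 856. Thus (-254|857) = -1.
(-254/857) = -1, so 857 is inert.

p is inert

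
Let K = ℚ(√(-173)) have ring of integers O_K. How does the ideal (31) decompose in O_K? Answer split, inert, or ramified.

-173 mod 4 = 3, hence disc K = 4·(-173) = -692 and O_K = ℤ[√-173].
Since gcd(31, -692) = 1 the prime 31 does not ramify.
Euler's criterion: (-173)^15 mod 31 = 30. Thus (-173|31) = -1.
(-173/31) = -1, so 31 is inert.

31 remains inert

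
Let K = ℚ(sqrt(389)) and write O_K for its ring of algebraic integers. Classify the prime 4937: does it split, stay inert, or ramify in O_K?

splits completely

389 mod 4 = 1, hence disc K = 389 and O_K = ℤ[(1+√389)/2].
Since gcd(4937, 389) = 1 the prime 4937 does not ramify.
(389/4937) = 389^2468 mod 4937 = 1, giving Legendre symbol 1.
(389/4937) = 1, so 4937 splits.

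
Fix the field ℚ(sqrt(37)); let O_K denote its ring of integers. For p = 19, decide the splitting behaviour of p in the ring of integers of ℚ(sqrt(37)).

p is inert

Since 37 ≡ 1 mod 4, the ring of integers is ℤ[(1+√37)/2] with discriminant 37.
19 ∤ 37, so 19 is unramified.
Euler's criterion: 37^9 mod 19 = 18. Thus (37|19) = -1.
(37/19) = -1, so 19 is inert.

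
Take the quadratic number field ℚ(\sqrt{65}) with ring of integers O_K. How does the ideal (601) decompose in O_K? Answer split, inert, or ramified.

splits completely

Since 65 ≡ 1 mod 4, the ring of integers is ℤ[(1+√65)/2] with discriminant 65.
601 ∤ 65, so 601 is unramified.
(65/601) = 65^300 mod 601 = 1, giving Legendre symbol 1.
(65/601) = 1, so 601 splits.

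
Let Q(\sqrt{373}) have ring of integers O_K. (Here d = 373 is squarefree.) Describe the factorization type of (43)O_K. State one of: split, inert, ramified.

remains prime (inert)

d = 373 ≡ 1 (mod 4), so O_K = ℤ[(1+√373)/2] and disc(K) = d = 373.
disc(K) = 373 is not divisible by 43; 43 is unramified.
Euler's criterion: 373^21 mod 43 = 42. Thus (373|43) = -1.
d is a non-residue mod p, hence 43 remains inert in O_K.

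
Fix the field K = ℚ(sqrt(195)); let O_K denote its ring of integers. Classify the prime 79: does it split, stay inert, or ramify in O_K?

Since 195 ≢ 1 mod 4, the ring of integers is ℤ[√195] with discriminant 4·195 = 780.
Since gcd(79, 780) = 1 the prime 79 does not ramify.
Legendre symbol by Euler's criterion: (195/79) ≡ 195^39 ≡ 78 (mod 79), i.e. (195/79) = -1.
(195/79) = -1, so 79 is inert.

p is inert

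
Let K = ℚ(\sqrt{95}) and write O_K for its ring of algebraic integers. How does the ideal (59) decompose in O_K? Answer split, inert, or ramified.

95 mod 4 = 3, hence disc K = 4·95 = 380 and O_K = ℤ[√95].
disc(K) = 380 is not divisible by 59; 59 is unramified.
Legendre symbol by Euler's criterion: (95/59) ≡ 95^29 ≡ 1 (mod 59), i.e. (95/59) = 1.
(95/59) = 1, so 59 splits.

splits completely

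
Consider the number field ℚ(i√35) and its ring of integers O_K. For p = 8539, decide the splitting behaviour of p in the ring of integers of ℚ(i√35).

inert

Since -35 ≡ 1 mod 4, the ring of integers is ℤ[(1+√-35)/2] with discriminant -35.
disc(K) = -35 is not divisible by 8539; 8539 is unramified.
Legendre symbol by Euler's criterion: (-35/8539) ≡ (-35)^4269 ≡ 8538 (mod 8539), i.e. (-35/8539) = -1.
Legendre symbol -1 ⇒ 8539 is inert.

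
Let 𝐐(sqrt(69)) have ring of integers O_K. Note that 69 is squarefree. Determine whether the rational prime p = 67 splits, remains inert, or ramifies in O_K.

inert — (67) stays prime in O_K

d = 69 ≡ 1 (mod 4), so O_K = ℤ[(1+√69)/2] and disc(K) = d = 69.
disc(K) = 69 is not divisible by 67; 67 is unramified.
(69/67) = 2^33 mod 67 = 66, giving Legendre symbol -1.
d is a non-residue mod p, hence 67 remains inert in O_K.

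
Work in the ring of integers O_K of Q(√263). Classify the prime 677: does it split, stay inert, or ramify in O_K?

d = 263 ≡ 3 (mod 4), so O_K = ℤ[√263] and disc(K) = 4d = 1052.
677 ∤ 1052, so 677 is unramified.
Legendre symbol by Euler's criterion: (263/677) ≡ 263^338 ≡ 1 (mod 677), i.e. (263/677) = 1.
Legendre symbol 1 ⇒ 677 is split.

p splits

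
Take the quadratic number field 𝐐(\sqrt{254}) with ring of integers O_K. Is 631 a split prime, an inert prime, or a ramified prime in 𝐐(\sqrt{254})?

d = 254 ≡ 2 (mod 4), so O_K = ℤ[√254] and disc(K) = 4d = 1016.
631 ∤ 1016, so 631 is unramified.
Legendre symbol by Euler's criterion: (254/631) ≡ 254^315 ≡ 1 (mod 631), i.e. (254/631) = 1.
(254/631) = 1, so 631 splits.

631 splits in O_K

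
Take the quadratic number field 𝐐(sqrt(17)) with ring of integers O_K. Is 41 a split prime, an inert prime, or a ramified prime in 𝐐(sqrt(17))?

17 mod 4 = 1, hence disc K = 17 and O_K = ℤ[(1+√17)/2].
disc(K) = 17 is not divisible by 41; 41 is unramified.
Euler's criterion: 17^20 mod 41 = 40. Thus (17|41) = -1.
d is a non-residue mod p, hence 41 remains inert in O_K.

remains prime (inert)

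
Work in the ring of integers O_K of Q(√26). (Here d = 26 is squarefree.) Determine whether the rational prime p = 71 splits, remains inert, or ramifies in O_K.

Since 26 ≢ 1 mod 4, the ring of integers is ℤ[√26] with discriminant 4·26 = 104.
Since gcd(71, 104) = 1 the prime 71 does not ramify.
Euler's criterion: 26^35 mod 71 = 70. Thus (26|71) = -1.
Legendre symbol -1 ⇒ 71 is inert.

71 remains inert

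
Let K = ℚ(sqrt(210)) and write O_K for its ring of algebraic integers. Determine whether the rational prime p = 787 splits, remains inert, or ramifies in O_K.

787 remains inert

Since 210 ≢ 1 mod 4, the ring of integers is ℤ[√210] with discriminant 4·210 = 840.
787 ∤ 840, so 787 is unramified.
Legendre symbol by Euler's criterion: (210/787) ≡ 210^393 ≡ 786 (mod 787), i.e. (210/787) = -1.
d is a non-residue mod p, hence 787 remains inert in O_K.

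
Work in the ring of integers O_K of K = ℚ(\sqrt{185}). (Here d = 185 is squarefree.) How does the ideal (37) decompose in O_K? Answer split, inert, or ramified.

p ramifies

Since 185 ≡ 1 mod 4, the ring of integers is ℤ[(1+√185)/2] with discriminant 185.
Ramification test: 37 | 185. The prime 37 ramifies in K.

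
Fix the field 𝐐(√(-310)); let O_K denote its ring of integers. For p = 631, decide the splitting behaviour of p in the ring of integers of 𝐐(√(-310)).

-310 mod 4 = 2, hence disc K = 4·(-310) = -1240 and O_K = ℤ[√-310].
Since gcd(631, -1240) = 1 the prime 631 does not ramify.
(-310/631) = 321^315 mod 631 = 630, giving Legendre symbol -1.
d is a non-residue mod p, hence 631 remains inert in O_K.

inert — (631) stays prime in O_K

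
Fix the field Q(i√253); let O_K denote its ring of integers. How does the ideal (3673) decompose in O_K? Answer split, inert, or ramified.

3673 remains inert

-253 mod 4 = 3, hence disc K = 4·(-253) = -1012 and O_K = ℤ[√-253].
disc(K) = -1012 is not divisible by 3673; 3673 is unramified.
Compute (-253/3673) via Euler: 3420^((3673-1)/2) mod 3673 = 3672, so (-253/3673) = -1.
d is a non-residue mod p, hence 3673 remains inert in O_K.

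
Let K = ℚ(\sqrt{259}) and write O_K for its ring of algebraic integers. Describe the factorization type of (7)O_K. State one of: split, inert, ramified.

259 mod 4 = 3, hence disc K = 4·259 = 1036 and O_K = ℤ[√259].
disc(K) = 1036 = 7·148, so p = 7 is ramified.

ramified — (7) = 𝔭²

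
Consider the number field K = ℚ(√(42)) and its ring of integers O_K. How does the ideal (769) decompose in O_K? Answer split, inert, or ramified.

inert — (769) stays prime in O_K

42 mod 4 = 2, hence disc K = 4·42 = 168 and O_K = ℤ[√42].
Since gcd(769, 168) = 1 the prime 769 does not ramify.
Compute (42/769) via Euler: 42^((769-1)/2) mod 769 = 768, so (42/769) = -1.
Legendre symbol -1 ⇒ 769 is inert.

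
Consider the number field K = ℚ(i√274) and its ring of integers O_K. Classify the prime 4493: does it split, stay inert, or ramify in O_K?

remains prime (inert)

Since -274 ≢ 1 mod 4, the ring of integers is ℤ[√-274] with discriminant 4·(-274) = -1096.
4493 ∤ -1096, so 4493 is unramified.
Compute (-274/4493) via Euler: 4219^((4493-1)/2) mod 4493 = 4492, so (-274/4493) = -1.
Legendre symbol -1 ⇒ 4493 is inert.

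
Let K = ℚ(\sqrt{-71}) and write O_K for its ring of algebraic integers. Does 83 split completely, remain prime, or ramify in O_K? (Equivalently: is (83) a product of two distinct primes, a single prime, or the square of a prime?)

p splits

Since -71 ≡ 1 mod 4, the ring of integers is ℤ[(1+√-71)/2] with discriminant -71.
Since gcd(83, -71) = 1 the prime 83 does not ramify.
Compute (-71/83) via Euler: 12^((83-1)/2) mod 83 = 1, so (-71/83) = 1.
Legendre symbol 1 ⇒ 83 is split.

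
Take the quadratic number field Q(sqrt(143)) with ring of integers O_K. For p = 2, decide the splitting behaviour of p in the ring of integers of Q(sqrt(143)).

Since 143 ≢ 1 mod 4, the ring of integers is ℤ[√143] with discriminant 4·143 = 572.
Ramification test: 2 | 572. The prime 2 ramifies in K.

ramifies in O_K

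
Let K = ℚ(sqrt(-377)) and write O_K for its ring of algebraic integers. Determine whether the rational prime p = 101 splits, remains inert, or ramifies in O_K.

Since -377 ≢ 1 mod 4, the ring of integers is ℤ[√-377] with discriminant 4·(-377) = -1508.
disc(K) = -1508 is not divisible by 101; 101 is unramified.
Legendre symbol by Euler's criterion: (-377/101) ≡ (-377)^50 ≡ 100 (mod 101), i.e. (-377/101) = -1.
d is a non-residue mod p, hence 101 remains inert in O_K.

p is inert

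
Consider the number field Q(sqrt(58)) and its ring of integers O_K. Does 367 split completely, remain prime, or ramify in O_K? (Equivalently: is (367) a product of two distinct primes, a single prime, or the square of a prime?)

p is inert

Since 58 ≢ 1 mod 4, the ring of integers is ℤ[√58] with discriminant 4·58 = 232.
Since gcd(367, 232) = 1 the prime 367 does not ramify.
Euler's criterion: 58^183 mod 367 = 366. Thus (58|367) = -1.
Legendre symbol -1 ⇒ 367 is inert.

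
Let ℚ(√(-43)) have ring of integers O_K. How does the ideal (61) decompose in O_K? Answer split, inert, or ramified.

Since -43 ≡ 1 mod 4, the ring of integers is ℤ[(1+√-43)/2] with discriminant -43.
disc(K) = -43 is not divisible by 61; 61 is unramified.
Compute (-43/61) via Euler: 18^((61-1)/2) mod 61 = 60, so (-43/61) = -1.
Legendre symbol -1 ⇒ 61 is inert.

p is inert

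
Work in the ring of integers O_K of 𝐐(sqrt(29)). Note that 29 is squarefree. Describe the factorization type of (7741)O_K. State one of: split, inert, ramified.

d = 29 ≡ 1 (mod 4), so O_K = ℤ[(1+√29)/2] and disc(K) = d = 29.
7741 ∤ 29, so 7741 is unramified.
(29/7741) = 29^3870 mod 7741 = 7740, giving Legendre symbol -1.
d is a non-residue mod p, hence 7741 remains inert in O_K.

p is inert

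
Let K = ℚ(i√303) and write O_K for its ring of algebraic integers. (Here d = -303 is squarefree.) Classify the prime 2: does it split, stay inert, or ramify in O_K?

p splits

-303 mod 4 = 1, hence disc K = -303 and O_K = ℤ[(1+√-303)/2].
2 ∤ -303, so 2 is unramified.
Checking d mod 8: -303 ≡ 1. Hence 2 is split in O_K.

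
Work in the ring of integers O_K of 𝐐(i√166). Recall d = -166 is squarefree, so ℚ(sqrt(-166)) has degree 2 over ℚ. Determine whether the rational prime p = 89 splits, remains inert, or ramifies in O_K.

p is inert

-166 mod 4 = 2, hence disc K = 4·(-166) = -664 and O_K = ℤ[√-166].
disc(K) = -664 is not divisible by 89; 89 is unramified.
Legendre symbol by Euler's criterion: (-166/89) ≡ (-166)^44 ≡ 88 (mod 89), i.e. (-166/89) = -1.
(-166/89) = -1, so 89 is inert.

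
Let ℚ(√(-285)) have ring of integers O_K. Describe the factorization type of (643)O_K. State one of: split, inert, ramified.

split

Since -285 ≢ 1 mod 4, the ring of integers is ℤ[√-285] with discriminant 4·(-285) = -1140.
disc(K) = -1140 is not divisible by 643; 643 is unramified.
Euler's criterion: (-285)^321 mod 643 = 1. Thus (-285|643) = 1.
d is a quadratic residue mod p, hence 643 splits in O_K.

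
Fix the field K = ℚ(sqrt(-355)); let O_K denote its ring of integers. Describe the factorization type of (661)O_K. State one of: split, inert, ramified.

661 remains inert

d = -355 ≡ 1 (mod 4), so O_K = ℤ[(1+√-355)/2] and disc(K) = d = -355.
disc(K) = -355 is not divisible by 661; 661 is unramified.
Compute (-355/661) via Euler: 306^((661-1)/2) mod 661 = 660, so (-355/661) = -1.
Legendre symbol -1 ⇒ 661 is inert.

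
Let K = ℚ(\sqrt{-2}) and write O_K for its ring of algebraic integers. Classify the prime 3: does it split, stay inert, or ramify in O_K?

p splits

Since -2 ≢ 1 mod 4, the ring of integers is ℤ[√-2] with discriminant 4·(-2) = -8.
Since gcd(3, -8) = 1 the prime 3 does not ramify.
Compute (-2/3) via Euler: 1^((3-1)/2) mod 3 = 1, so (-2/3) = 1.
Legendre symbol 1 ⇒ 3 is split.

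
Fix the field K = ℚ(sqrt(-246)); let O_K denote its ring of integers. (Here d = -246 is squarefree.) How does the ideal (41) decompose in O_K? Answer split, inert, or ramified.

ramifies in O_K

Since -246 ≢ 1 mod 4, the ring of integers is ℤ[√-246] with discriminant 4·(-246) = -984.
disc(K) = -984 = 41·(-24), so p = 41 is ramified.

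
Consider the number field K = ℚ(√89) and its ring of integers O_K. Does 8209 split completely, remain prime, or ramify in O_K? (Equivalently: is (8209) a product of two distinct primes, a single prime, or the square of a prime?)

p splits

89 mod 4 = 1, hence disc K = 89 and O_K = ℤ[(1+√89)/2].
Since gcd(8209, 89) = 1 the prime 8209 does not ramify.
Compute (89/8209) via Euler: 89^((8209-1)/2) mod 8209 = 1, so (89/8209) = 1.
d is a quadratic residue mod p, hence 8209 splits in O_K.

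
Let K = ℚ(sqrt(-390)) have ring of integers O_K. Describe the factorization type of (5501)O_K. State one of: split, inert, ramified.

Since -390 ≢ 1 mod 4, the ring of integers is ℤ[√-390] with discriminant 4·(-390) = -1560.
5501 ∤ -1560, so 5501 is unramified.
Euler's criterion: (-390)^2750 mod 5501 = 5500. Thus (-390|5501) = -1.
Legendre symbol -1 ⇒ 5501 is inert.

5501 remains inert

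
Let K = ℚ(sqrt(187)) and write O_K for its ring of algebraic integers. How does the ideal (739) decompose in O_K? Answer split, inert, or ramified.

739 splits in O_K

d = 187 ≡ 3 (mod 4), so O_K = ℤ[√187] and disc(K) = 4d = 748.
disc(K) = 748 is not divisible by 739; 739 is unramified.
Euler's criterion: 187^369 mod 739 = 1. Thus (187|739) = 1.
Legendre symbol 1 ⇒ 739 is split.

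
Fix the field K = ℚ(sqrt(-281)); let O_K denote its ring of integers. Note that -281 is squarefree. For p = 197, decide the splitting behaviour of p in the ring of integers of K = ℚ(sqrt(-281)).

Since -281 ≢ 1 mod 4, the ring of integers is ℤ[√-281] with discriminant 4·(-281) = -1124.
197 ∤ -1124, so 197 is unramified.
Legendre symbol by Euler's criterion: (-281/197) ≡ (-281)^98 ≡ 196 (mod 197), i.e. (-281/197) = -1.
(-281/197) = -1, so 197 is inert.

inert — (197) stays prime in O_K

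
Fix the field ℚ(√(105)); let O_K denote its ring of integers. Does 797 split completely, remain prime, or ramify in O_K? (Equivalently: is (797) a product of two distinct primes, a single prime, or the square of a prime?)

Since 105 ≡ 1 mod 4, the ring of integers is ℤ[(1+√105)/2] with discriminant 105.
disc(K) = 105 is not divisible by 797; 797 is unramified.
Compute (105/797) via Euler: 105^((797-1)/2) mod 797 = 796, so (105/797) = -1.
(105/797) = -1, so 797 is inert.

inert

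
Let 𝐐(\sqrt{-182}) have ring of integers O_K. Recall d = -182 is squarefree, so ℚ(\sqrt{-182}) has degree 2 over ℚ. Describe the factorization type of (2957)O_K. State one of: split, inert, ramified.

d = -182 ≡ 2 (mod 4), so O_K = ℤ[√-182] and disc(K) = 4d = -728.
2957 ∤ -728, so 2957 is unramified.
Legendre symbol by Euler's criterion: (-182/2957) ≡ (-182)^1478 ≡ 2956 (mod 2957), i.e. (-182/2957) = -1.
Legendre symbol -1 ⇒ 2957 is inert.

p is inert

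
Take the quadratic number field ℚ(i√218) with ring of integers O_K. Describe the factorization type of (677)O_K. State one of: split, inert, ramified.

677 splits in O_K

Since -218 ≢ 1 mod 4, the ring of integers is ℤ[√-218] with discriminant 4·(-218) = -872.
677 ∤ -872, so 677 is unramified.
Euler's criterion: (-218)^338 mod 677 = 1. Thus (-218|677) = 1.
(-218/677) = 1, so 677 splits.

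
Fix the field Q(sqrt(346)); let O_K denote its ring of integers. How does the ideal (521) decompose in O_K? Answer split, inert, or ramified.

d = 346 ≡ 2 (mod 4), so O_K = ℤ[√346] and disc(K) = 4d = 1384.
Since gcd(521, 1384) = 1 the prime 521 does not ramify.
Legendre symbol by Euler's criterion: (346/521) ≡ 346^260 ≡ 520 (mod 521), i.e. (346/521) = -1.
(346/521) = -1, so 521 is inert.

inert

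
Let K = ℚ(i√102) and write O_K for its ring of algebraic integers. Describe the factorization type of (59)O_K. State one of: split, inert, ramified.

59 splits in O_K

Since -102 ≢ 1 mod 4, the ring of integers is ℤ[√-102] with discriminant 4·(-102) = -408.
disc(K) = -408 is not divisible by 59; 59 is unramified.
Euler's criterion: (-102)^29 mod 59 = 1. Thus (-102|59) = 1.
Legendre symbol 1 ⇒ 59 is split.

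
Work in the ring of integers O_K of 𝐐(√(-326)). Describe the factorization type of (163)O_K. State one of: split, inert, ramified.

-326 mod 4 = 2, hence disc K = 4·(-326) = -1304 and O_K = ℤ[√-326].
Ramification test: 163 | -1304. The prime 163 ramifies in K.

ramifies in O_K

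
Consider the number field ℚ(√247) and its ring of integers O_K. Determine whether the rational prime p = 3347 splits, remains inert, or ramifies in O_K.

Since 247 ≢ 1 mod 4, the ring of integers is ℤ[√247] with discriminant 4·247 = 988.
disc(K) = 988 is not divisible by 3347; 3347 is unramified.
Euler's criterion: 247^1673 mod 3347 = 3346. Thus (247|3347) = -1.
Legendre symbol -1 ⇒ 3347 is inert.

inert — (3347) stays prime in O_K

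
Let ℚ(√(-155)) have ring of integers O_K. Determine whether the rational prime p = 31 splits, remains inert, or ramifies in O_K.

ramified

d = -155 ≡ 1 (mod 4), so O_K = ℤ[(1+√-155)/2] and disc(K) = d = -155.
Ramification test: 31 | -155. The prime 31 ramifies in K.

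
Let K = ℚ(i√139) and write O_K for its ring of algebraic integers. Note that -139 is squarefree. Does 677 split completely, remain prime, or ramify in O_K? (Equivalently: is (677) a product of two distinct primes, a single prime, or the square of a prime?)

splits completely

Since -139 ≡ 1 mod 4, the ring of integers is ℤ[(1+√-139)/2] with discriminant -139.
disc(K) = -139 is not divisible by 677; 677 is unramified.
Euler's criterion: (-139)^338 mod 677 = 1. Thus (-139|677) = 1.
d is a quadratic residue mod p, hence 677 splits in O_K.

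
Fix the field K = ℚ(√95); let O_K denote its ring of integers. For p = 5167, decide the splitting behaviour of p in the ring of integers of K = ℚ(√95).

d = 95 ≡ 3 (mod 4), so O_K = ℤ[√95] and disc(K) = 4d = 380.
5167 ∤ 380, so 5167 is unramified.
Legendre symbol by Euler's criterion: (95/5167) ≡ 95^2583 ≡ 5166 (mod 5167), i.e. (95/5167) = -1.
d is a non-residue mod p, hence 5167 remains inert in O_K.

p is inert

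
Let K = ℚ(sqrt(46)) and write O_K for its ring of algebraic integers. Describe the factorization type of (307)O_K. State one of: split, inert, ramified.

307 splits in O_K

d = 46 ≡ 2 (mod 4), so O_K = ℤ[√46] and disc(K) = 4d = 184.
Since gcd(307, 184) = 1 the prime 307 does not ramify.
Euler's criterion: 46^153 mod 307 = 1. Thus (46|307) = 1.
Legendre symbol 1 ⇒ 307 is split.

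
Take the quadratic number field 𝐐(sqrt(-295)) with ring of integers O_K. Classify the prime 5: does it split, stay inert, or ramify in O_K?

5 is ramified

-295 mod 4 = 1, hence disc K = -295 and O_K = ℤ[(1+√-295)/2].
Ramification test: 5 | -295. The prime 5 ramifies in K.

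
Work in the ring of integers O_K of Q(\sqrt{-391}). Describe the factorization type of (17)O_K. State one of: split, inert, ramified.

-391 mod 4 = 1, hence disc K = -391 and O_K = ℤ[(1+√-391)/2].
Ramification test: 17 | -391. The prime 17 ramifies in K.

17 is ramified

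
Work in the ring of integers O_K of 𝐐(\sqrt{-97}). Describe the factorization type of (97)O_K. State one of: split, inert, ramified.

d = -97 ≡ 3 (mod 4), so O_K = ℤ[√-97] and disc(K) = 4d = -388.
disc(K) = -388 = 97·(-4), so p = 97 is ramified.

ramifies in O_K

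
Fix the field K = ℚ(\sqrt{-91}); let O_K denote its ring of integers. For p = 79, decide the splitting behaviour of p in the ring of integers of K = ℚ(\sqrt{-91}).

split

Since -91 ≡ 1 mod 4, the ring of integers is ℤ[(1+√-91)/2] with discriminant -91.
disc(K) = -91 is not divisible by 79; 79 is unramified.
Euler's criterion: (-91)^39 mod 79 = 1. Thus (-91|79) = 1.
d is a quadratic residue mod p, hence 79 splits in O_K.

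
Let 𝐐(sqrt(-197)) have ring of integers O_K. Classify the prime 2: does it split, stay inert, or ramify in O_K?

d = -197 ≡ 3 (mod 4), so O_K = ℤ[√-197] and disc(K) = 4d = -788.
disc(K) = -788 = 2·(-394), so p = 2 is ramified.

2 is ramified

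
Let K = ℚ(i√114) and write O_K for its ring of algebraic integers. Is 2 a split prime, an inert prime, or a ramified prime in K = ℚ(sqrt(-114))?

ramifies in O_K

Since -114 ≢ 1 mod 4, the ring of integers is ℤ[√-114] with discriminant 4·(-114) = -456.
disc(K) = -456 = 2·(-228), so p = 2 is ramified.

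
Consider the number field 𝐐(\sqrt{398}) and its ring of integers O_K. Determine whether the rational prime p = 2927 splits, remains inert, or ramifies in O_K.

p splits

Since 398 ≢ 1 mod 4, the ring of integers is ℤ[√398] with discriminant 4·398 = 1592.
disc(K) = 1592 is not divisible by 2927; 2927 is unramified.
Compute (398/2927) via Euler: 398^((2927-1)/2) mod 2927 = 1, so (398/2927) = 1.
d is a quadratic residue mod p, hence 2927 splits in O_K.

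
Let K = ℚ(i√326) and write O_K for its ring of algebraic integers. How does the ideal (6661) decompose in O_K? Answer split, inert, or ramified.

Since -326 ≢ 1 mod 4, the ring of integers is ℤ[√-326] with discriminant 4·(-326) = -1304.
6661 ∤ -1304, so 6661 is unramified.
(-326/6661) = 6335^3330 mod 6661 = 1, giving Legendre symbol 1.
d is a quadratic residue mod p, hence 6661 splits in O_K.

split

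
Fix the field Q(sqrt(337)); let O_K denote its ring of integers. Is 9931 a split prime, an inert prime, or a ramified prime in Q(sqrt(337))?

splits completely

d = 337 ≡ 1 (mod 4), so O_K = ℤ[(1+√337)/2] and disc(K) = d = 337.
disc(K) = 337 is not divisible by 9931; 9931 is unramified.
Legendre symbol by Euler's criterion: (337/9931) ≡ 337^4965 ≡ 1 (mod 9931), i.e. (337/9931) = 1.
Legendre symbol 1 ⇒ 9931 is split.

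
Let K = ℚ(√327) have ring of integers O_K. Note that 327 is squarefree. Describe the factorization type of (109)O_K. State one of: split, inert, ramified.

327 mod 4 = 3, hence disc K = 4·327 = 1308 and O_K = ℤ[√327].
disc(K) = 1308 = 109·12, so p = 109 is ramified.

p ramifies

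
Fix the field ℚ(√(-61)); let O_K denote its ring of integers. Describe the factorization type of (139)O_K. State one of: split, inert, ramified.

d = -61 ≡ 3 (mod 4), so O_K = ℤ[√-61] and disc(K) = 4d = -244.
Since gcd(139, -244) = 1 the prime 139 does not ramify.
(-61/139) = 78^69 mod 139 = 1, giving Legendre symbol 1.
d is a quadratic residue mod p, hence 139 splits in O_K.

splits completely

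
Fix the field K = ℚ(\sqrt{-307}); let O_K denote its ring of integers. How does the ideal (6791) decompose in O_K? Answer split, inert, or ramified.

split

d = -307 ≡ 1 (mod 4), so O_K = ℤ[(1+√-307)/2] and disc(K) = d = -307.
disc(K) = -307 is not divisible by 6791; 6791 is unramified.
Euler's criterion: (-307)^3395 mod 6791 = 1. Thus (-307|6791) = 1.
(-307/6791) = 1, so 6791 splits.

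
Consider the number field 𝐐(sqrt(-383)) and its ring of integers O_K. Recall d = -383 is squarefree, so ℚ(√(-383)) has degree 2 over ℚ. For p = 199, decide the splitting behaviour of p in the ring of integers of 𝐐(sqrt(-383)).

199 remains inert

d = -383 ≡ 1 (mod 4), so O_K = ℤ[(1+√-383)/2] and disc(K) = d = -383.
199 ∤ -383, so 199 is unramified.
Compute (-383/199) via Euler: 15^((199-1)/2) mod 199 = 198, so (-383/199) = -1.
d is a non-residue mod p, hence 199 remains inert in O_K.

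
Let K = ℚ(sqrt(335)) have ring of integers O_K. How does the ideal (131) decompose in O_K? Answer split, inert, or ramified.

131 remains inert

335 mod 4 = 3, hence disc K = 4·335 = 1340 and O_K = ℤ[√335].
Since gcd(131, 1340) = 1 the prime 131 does not ramify.
Compute (335/131) via Euler: 73^((131-1)/2) mod 131 = 130, so (335/131) = -1.
Legendre symbol -1 ⇒ 131 is inert.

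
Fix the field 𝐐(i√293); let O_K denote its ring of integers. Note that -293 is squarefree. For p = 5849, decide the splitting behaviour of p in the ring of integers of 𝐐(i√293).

d = -293 ≡ 3 (mod 4), so O_K = ℤ[√-293] and disc(K) = 4d = -1172.
5849 ∤ -1172, so 5849 is unramified.
(-293/5849) = 5556^2924 mod 5849 = 5848, giving Legendre symbol -1.
Legendre symbol -1 ⇒ 5849 is inert.

5849 remains inert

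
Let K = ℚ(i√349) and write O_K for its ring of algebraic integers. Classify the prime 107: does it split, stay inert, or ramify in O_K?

-349 mod 4 = 3, hence disc K = 4·(-349) = -1396 and O_K = ℤ[√-349].
Since gcd(107, -1396) = 1 the prime 107 does not ramify.
Compute (-349/107) via Euler: 79^((107-1)/2) mod 107 = 1, so (-349/107) = 1.
d is a quadratic residue mod p, hence 107 splits in O_K.

split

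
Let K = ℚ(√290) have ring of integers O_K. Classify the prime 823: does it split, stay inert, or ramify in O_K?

Since 290 ≢ 1 mod 4, the ring of integers is ℤ[√290] with discriminant 4·290 = 1160.
823 ∤ 1160, so 823 is unramified.
Legendre symbol by Euler's criterion: (290/823) ≡ 290^411 ≡ 1 (mod 823), i.e. (290/823) = 1.
(290/823) = 1, so 823 splits.

823 splits in O_K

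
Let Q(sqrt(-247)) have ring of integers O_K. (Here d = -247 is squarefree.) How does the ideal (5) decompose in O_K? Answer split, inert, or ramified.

inert

d = -247 ≡ 1 (mod 4), so O_K = ℤ[(1+√-247)/2] and disc(K) = d = -247.
5 ∤ -247, so 5 is unramified.
Legendre symbol by Euler's criterion: (-247/5) ≡ (-247)^2 ≡ 4 (mod 5), i.e. (-247/5) = -1.
d is a non-residue mod p, hence 5 remains inert in O_K.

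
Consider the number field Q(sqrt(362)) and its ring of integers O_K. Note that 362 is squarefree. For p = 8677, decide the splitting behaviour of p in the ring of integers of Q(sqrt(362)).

Since 362 ≢ 1 mod 4, the ring of integers is ℤ[√362] with discriminant 4·362 = 1448.
disc(K) = 1448 is not divisible by 8677; 8677 is unramified.
Compute (362/8677) via Euler: 362^((8677-1)/2) mod 8677 = 8676, so (362/8677) = -1.
d is a non-residue mod p, hence 8677 remains inert in O_K.

remains prime (inert)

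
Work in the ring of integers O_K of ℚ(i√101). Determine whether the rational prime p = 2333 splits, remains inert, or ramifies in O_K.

inert

-101 mod 4 = 3, hence disc K = 4·(-101) = -404 and O_K = ℤ[√-101].
Since gcd(2333, -404) = 1 the prime 2333 does not ramify.
Compute (-101/2333) via Euler: 2232^((2333-1)/2) mod 2333 = 2332, so (-101/2333) = -1.
(-101/2333) = -1, so 2333 is inert.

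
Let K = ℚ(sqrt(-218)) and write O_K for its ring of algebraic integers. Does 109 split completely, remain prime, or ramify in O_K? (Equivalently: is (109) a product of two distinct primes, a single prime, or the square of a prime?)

d = -218 ≡ 2 (mod 4), so O_K = ℤ[√-218] and disc(K) = 4d = -872.
disc(K) = -872 = 109·(-8), so p = 109 is ramified.

109 is ramified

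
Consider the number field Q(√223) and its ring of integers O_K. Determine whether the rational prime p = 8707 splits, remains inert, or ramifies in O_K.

223 mod 4 = 3, hence disc K = 4·223 = 892 and O_K = ℤ[√223].
Since gcd(8707, 892) = 1 the prime 8707 does not ramify.
Legendre symbol by Euler's criterion: (223/8707) ≡ 223^4353 ≡ 1 (mod 8707), i.e. (223/8707) = 1.
Legendre symbol 1 ⇒ 8707 is split.

8707 splits in O_K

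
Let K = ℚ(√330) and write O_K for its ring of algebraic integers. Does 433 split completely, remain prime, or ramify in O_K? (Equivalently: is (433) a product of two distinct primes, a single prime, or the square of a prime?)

Since 330 ≢ 1 mod 4, the ring of integers is ℤ[√330] with discriminant 4·330 = 1320.
433 ∤ 1320, so 433 is unramified.
(330/433) = 330^216 mod 433 = 432, giving Legendre symbol -1.
d is a non-residue mod p, hence 433 remains inert in O_K.

p is inert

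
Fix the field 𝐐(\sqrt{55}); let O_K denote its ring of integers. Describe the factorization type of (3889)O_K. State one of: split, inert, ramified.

55 mod 4 = 3, hence disc K = 4·55 = 220 and O_K = ℤ[√55].
Since gcd(3889, 220) = 1 the prime 3889 does not ramify.
Euler's criterion: 55^1944 mod 3889 = 3888. Thus (55|3889) = -1.
d is a non-residue mod p, hence 3889 remains inert in O_K.

inert — (3889) stays prime in O_K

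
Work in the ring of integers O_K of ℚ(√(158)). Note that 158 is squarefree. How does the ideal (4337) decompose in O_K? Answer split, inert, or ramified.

Since 158 ≢ 1 mod 4, the ring of integers is ℤ[√158] with discriminant 4·158 = 632.
4337 ∤ 632, so 4337 is unramified.
Legendre symbol by Euler's criterion: (158/4337) ≡ 158^2168 ≡ 4336 (mod 4337), i.e. (158/4337) = -1.
Legendre symbol -1 ⇒ 4337 is inert.

4337 remains inert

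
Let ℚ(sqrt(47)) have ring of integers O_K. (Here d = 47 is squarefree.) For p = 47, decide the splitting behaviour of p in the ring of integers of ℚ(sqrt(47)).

ramified — (47) = 𝔭²

Since 47 ≢ 1 mod 4, the ring of integers is ℤ[√47] with discriminant 4·47 = 188.
disc(K) = 188 = 47·4, so p = 47 is ramified.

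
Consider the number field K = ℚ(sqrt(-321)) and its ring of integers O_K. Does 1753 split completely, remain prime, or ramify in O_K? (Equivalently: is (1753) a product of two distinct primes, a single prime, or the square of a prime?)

-321 mod 4 = 3, hence disc K = 4·(-321) = -1284 and O_K = ℤ[√-321].
Since gcd(1753, -1284) = 1 the prime 1753 does not ramify.
(-321/1753) = 1432^876 mod 1753 = 1, giving Legendre symbol 1.
Legendre symbol 1 ⇒ 1753 is split.

split — (1753) = 𝔭₁𝔭₂ with 𝔭₁ ≠ 𝔭₂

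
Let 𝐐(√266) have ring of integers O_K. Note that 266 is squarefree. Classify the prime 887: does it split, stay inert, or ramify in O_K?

split

266 mod 4 = 2, hence disc K = 4·266 = 1064 and O_K = ℤ[√266].
Since gcd(887, 1064) = 1 the prime 887 does not ramify.
Compute (266/887) via Euler: 266^((887-1)/2) mod 887 = 1, so (266/887) = 1.
d is a quadratic residue mod p, hence 887 splits in O_K.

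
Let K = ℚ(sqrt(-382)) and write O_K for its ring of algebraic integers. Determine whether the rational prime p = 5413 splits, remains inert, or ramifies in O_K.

d = -382 ≡ 2 (mod 4), so O_K = ℤ[√-382] and disc(K) = 4d = -1528.
5413 ∤ -1528, so 5413 is unramified.
Compute (-382/5413) via Euler: 5031^((5413-1)/2) mod 5413 = 5412, so (-382/5413) = -1.
Legendre symbol -1 ⇒ 5413 is inert.

inert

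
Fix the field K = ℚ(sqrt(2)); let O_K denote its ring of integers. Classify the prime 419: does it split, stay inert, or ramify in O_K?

p is inert

2 mod 4 = 2, hence disc K = 4·2 = 8 and O_K = ℤ[√2].
disc(K) = 8 is not divisible by 419; 419 is unramified.
Euler's criterion: 2^209 mod 419 = 418. Thus (2|419) = -1.
Legendre symbol -1 ⇒ 419 is inert.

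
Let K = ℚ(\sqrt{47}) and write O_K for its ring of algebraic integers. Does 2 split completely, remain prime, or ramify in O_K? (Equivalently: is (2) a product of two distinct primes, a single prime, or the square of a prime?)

ramified — (2) = 𝔭²

47 mod 4 = 3, hence disc K = 4·47 = 188 and O_K = ℤ[√47].
2 divides disc(K) = 188, so 2 ramifies.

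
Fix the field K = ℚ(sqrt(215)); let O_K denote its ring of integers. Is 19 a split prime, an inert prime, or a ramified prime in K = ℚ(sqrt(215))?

d = 215 ≡ 3 (mod 4), so O_K = ℤ[√215] and disc(K) = 4d = 860.
Since gcd(19, 860) = 1 the prime 19 does not ramify.
Euler's criterion: 215^9 mod 19 = 1. Thus (215|19) = 1.
(215/19) = 1, so 19 splits.

splits completely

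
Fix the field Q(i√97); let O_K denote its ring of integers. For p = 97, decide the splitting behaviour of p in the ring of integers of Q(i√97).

p ramifies

d = -97 ≡ 3 (mod 4), so O_K = ℤ[√-97] and disc(K) = 4d = -388.
Ramification test: 97 | -388. The prime 97 ramifies in K.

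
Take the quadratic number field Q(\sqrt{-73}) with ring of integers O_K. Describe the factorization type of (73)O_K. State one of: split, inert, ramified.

ramified

Since -73 ≢ 1 mod 4, the ring of integers is ℤ[√-73] with discriminant 4·(-73) = -292.
disc(K) = -292 = 73·(-4), so p = 73 is ramified.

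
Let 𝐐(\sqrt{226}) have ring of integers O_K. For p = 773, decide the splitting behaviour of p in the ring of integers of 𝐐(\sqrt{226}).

remains prime (inert)

226 mod 4 = 2, hence disc K = 4·226 = 904 and O_K = ℤ[√226].
773 ∤ 904, so 773 is unramified.
Legendre symbol by Euler's criterion: (226/773) ≡ 226^386 ≡ 772 (mod 773), i.e. (226/773) = -1.
d is a non-residue mod p, hence 773 remains inert in O_K.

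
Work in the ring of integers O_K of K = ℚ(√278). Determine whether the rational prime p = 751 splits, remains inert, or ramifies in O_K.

Since 278 ≢ 1 mod 4, the ring of integers is ℤ[√278] with discriminant 4·278 = 1112.
disc(K) = 1112 is not divisible by 751; 751 is unramified.
Legendre symbol by Euler's criterion: (278/751) ≡ 278^375 ≡ 1 (mod 751), i.e. (278/751) = 1.
(278/751) = 1, so 751 splits.

751 splits in O_K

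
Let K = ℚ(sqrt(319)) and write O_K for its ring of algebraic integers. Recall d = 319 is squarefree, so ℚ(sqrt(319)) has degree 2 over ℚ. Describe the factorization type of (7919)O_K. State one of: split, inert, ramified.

319 mod 4 = 3, hence disc K = 4·319 = 1276 and O_K = ℤ[√319].
7919 ∤ 1276, so 7919 is unramified.
Legendre symbol by Euler's criterion: (319/7919) ≡ 319^3959 ≡ 7918 (mod 7919), i.e. (319/7919) = -1.
Legendre symbol -1 ⇒ 7919 is inert.

p is inert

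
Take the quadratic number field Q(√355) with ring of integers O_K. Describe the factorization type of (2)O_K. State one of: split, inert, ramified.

ramified

d = 355 ≡ 3 (mod 4), so O_K = ℤ[√355] and disc(K) = 4d = 1420.
2 divides disc(K) = 1420, so 2 ramifies.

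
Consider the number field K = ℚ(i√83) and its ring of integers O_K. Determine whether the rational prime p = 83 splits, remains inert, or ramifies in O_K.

83 is ramified

d = -83 ≡ 1 (mod 4), so O_K = ℤ[(1+√-83)/2] and disc(K) = d = -83.
disc(K) = -83 = 83·(-1), so p = 83 is ramified.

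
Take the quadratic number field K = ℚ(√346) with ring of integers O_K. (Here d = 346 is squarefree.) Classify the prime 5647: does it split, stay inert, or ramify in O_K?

Since 346 ≢ 1 mod 4, the ring of integers is ℤ[√346] with discriminant 4·346 = 1384.
disc(K) = 1384 is not divisible by 5647; 5647 is unramified.
Legendre symbol by Euler's criterion: (346/5647) ≡ 346^2823 ≡ 5646 (mod 5647), i.e. (346/5647) = -1.
Legendre symbol -1 ⇒ 5647 is inert.

remains prime (inert)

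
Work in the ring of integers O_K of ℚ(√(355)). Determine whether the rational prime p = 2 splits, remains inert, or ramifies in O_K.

d = 355 ≡ 3 (mod 4), so O_K = ℤ[√355] and disc(K) = 4d = 1420.
Ramification test: 2 | 1420. The prime 2 ramifies in K.

ramifies in O_K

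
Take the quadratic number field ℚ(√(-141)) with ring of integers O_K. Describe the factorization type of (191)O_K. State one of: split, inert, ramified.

split — (191) = 𝔭₁𝔭₂ with 𝔭₁ ≠ 𝔭₂

Since -141 ≢ 1 mod 4, the ring of integers is ℤ[√-141] with discriminant 4·(-141) = -564.
Since gcd(191, -564) = 1 the prime 191 does not ramify.
Compute (-141/191) via Euler: 50^((191-1)/2) mod 191 = 1, so (-141/191) = 1.
(-141/191) = 1, so 191 splits.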